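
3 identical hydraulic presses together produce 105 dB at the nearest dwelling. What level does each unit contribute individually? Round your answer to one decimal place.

Dividing the total intensity by 3 lowers the level by 10·log₁₀ 3 = 4.771 dB: L₁ = 105 − 4.771.

100.2 dB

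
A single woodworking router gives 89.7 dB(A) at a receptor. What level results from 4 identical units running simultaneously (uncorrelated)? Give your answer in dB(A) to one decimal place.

95.7 dB(A)

L_total = L₁ + 10·log₁₀ N for N identical incoherent sources.
L_total = 89.7 + 10·log₁₀(4) = 89.7 + 6.021 = 95.72 dB(A).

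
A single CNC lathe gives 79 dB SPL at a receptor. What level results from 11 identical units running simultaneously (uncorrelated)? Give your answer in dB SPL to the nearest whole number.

89 dB SPL

N identical incoherent sources raise the level by 10·log₁₀ N.
L_total = 79 + 10·log₁₀(11) = 79 + 10.414 = 89.41 dB SPL.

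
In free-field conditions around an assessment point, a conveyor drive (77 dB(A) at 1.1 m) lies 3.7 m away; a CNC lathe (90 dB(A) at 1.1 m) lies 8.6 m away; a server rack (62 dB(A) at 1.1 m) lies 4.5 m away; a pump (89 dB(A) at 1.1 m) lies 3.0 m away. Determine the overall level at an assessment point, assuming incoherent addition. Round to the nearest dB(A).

81 dB(A)

First find each source's level at the receiver (point-source: −20·log₁₀(r/r_ref)), then combine on an intensity basis.
conveyor drive: 77 − 20·log₁₀(3.7/1.1) = 77 − 10.54 = 66.46 dB(A).
CNC lathe: 90 − 20·log₁₀(8.6/1.1) = 90 − 17.86 = 72.14 dB(A).
server rack: 62 − 20·log₁₀(4.5/1.1) = 62 − 12.24 = 49.76 dB(A).
pump: 89 − 20·log₁₀(3.0/1.1) = 89 − 8.71 = 80.29 dB(A).
Σ 10^(L/10) = 1.277e+08 → L_total = 10·log₁₀(1.277e+08) = 81.06 dB(A).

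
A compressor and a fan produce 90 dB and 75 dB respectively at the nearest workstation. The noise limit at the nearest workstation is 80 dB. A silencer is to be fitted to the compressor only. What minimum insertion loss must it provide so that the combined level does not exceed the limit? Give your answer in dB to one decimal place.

11.7 dB

Everything except the compressor sums to 10^(75/10) = 3.162e+07 in linear terms, 75.00 dB.
The limit corresponds to 10^(80/10) = 1.000e+08; subtracting the fixed part leaves 6.838e+07 for the compressor, i.e. 78.35 dB.
Required insertion loss = 90 − 78.35 = 11.65 dB.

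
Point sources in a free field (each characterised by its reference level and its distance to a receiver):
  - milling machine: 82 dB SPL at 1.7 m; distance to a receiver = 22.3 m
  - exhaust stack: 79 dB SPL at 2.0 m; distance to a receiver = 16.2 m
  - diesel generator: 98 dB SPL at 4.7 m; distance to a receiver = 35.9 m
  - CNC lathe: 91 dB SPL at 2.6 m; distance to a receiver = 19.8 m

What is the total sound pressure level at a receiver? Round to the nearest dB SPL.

Propagate each source to the receiver with L = L_ref − 20·log₁₀(r/r_ref), then add intensities.
milling machine: 82 − 20·log₁₀(22.3/1.7) = 82 − 22.36 = 59.64 dB SPL.
exhaust stack: 79 − 20·log₁₀(16.2/2.0) = 79 − 18.17 = 60.83 dB SPL.
diesel generator: 98 − 20·log₁₀(35.9/4.7) = 98 − 17.66 = 80.34 dB SPL.
CNC lathe: 91 − 20·log₁₀(19.8/2.6) = 91 − 17.63 = 73.37 dB SPL.
Σ 10^(L/10) = 1.320e+08 → L_total = 10·log₁₀(1.320e+08) = 81.21 dB SPL.

81 dB SPL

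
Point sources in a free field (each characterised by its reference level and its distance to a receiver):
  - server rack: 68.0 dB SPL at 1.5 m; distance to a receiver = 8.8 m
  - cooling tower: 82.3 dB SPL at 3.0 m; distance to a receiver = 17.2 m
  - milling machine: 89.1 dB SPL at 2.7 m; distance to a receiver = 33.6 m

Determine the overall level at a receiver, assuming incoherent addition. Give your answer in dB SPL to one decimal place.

Propagate each source to the receiver with L = L_ref − 20·log₁₀(r/r_ref), then add intensities.
server rack: 68.0 − 20·log₁₀(8.8/1.5) = 68.0 − 15.37 = 52.63 dB SPL.
cooling tower: 82.3 − 20·log₁₀(17.2/3.0) = 82.3 − 15.17 = 67.13 dB SPL.
milling machine: 89.1 − 20·log₁₀(33.6/2.7) = 89.1 − 21.90 = 67.20 dB SPL.
Σ 10^(L/10) = 1.060e+07 → L_total = 10·log₁₀(1.060e+07) = 70.25 dB SPL.

70.3 dB SPL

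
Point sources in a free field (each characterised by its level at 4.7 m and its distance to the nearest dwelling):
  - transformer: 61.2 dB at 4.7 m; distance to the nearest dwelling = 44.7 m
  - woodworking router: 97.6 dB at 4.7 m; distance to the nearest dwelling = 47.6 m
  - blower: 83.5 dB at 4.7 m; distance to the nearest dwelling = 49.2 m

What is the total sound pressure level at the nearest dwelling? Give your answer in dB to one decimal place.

77.6 dB

First find each source's level at the receiver (point-source: −20·log₁₀(r/r_ref)), then combine on an intensity basis.
transformer: 61.2 − 20·log₁₀(44.7/4.7) = 61.2 − 19.56 = 41.64 dB.
woodworking router: 97.6 − 20·log₁₀(47.6/4.7) = 97.6 − 20.11 = 77.49 dB.
blower: 83.5 − 20·log₁₀(49.2/4.7) = 83.5 − 20.40 = 63.10 dB.
Σ 10^(L/10) = 5.816e+07 → L_total = 10·log₁₀(5.816e+07) = 77.65 dB.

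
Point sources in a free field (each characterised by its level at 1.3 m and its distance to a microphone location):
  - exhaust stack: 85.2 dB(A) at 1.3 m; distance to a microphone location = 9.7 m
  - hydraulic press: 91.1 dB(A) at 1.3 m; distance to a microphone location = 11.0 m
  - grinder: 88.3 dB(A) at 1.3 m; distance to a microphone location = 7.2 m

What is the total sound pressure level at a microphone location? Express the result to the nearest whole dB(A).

77 dB(A)

First find each source's level at the receiver (point-source: −20·log₁₀(r/r_ref)), then combine on an intensity basis.
exhaust stack: 85.2 − 20·log₁₀(9.7/1.3) = 85.2 − 17.46 = 67.74 dB(A).
hydraulic press: 91.1 − 20·log₁₀(11.0/1.3) = 91.1 − 18.55 = 72.55 dB(A).
grinder: 88.3 − 20·log₁₀(7.2/1.3) = 88.3 − 14.87 = 73.43 dB(A).
Σ 10^(L/10) = 4.598e+07 → L_total = 10·log₁₀(4.598e+07) = 76.63 dB(A).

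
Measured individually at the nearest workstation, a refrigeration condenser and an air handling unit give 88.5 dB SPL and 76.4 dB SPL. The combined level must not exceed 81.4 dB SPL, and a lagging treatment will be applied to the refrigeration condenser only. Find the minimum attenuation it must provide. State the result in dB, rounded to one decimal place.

The untreated sources together contribute 10^(76.4/10) = 4.365e+07, i.e. 76.40 dB SPL.
The limit corresponds to 10^(81.4/10) = 1.380e+08; subtracting the fixed part leaves 9.439e+07 for the refrigeration condenser, i.e. 79.75 dB SPL.
Required insertion loss = 88.5 − 79.75 = 8.75 dB.

8.8 dB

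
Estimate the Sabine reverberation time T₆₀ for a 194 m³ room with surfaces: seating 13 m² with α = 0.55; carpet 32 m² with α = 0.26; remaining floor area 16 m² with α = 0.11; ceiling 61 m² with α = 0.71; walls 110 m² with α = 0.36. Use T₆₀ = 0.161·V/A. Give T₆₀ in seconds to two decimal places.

A = Σ Sᵢαᵢ = 13·0.55 + 32·0.26 + 16·0.11 + 61·0.71 + 110·0.36 = 100.14 m².
T₆₀ = 0.161·V/A = 0.161·194/100.14 = 0.312 s.

0.31 s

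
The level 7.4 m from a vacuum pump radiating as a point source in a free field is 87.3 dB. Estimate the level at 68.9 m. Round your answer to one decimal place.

67.9 dB

Point-source attenuation: ΔL = 20·log₁₀(r₂/r₁) = 20·log₁₀(68.9/7.4) = 19.380 dB.
L₂ = 87.3 − 20·log₁₀(68.9/7.4) = 87.3 − 19.380 = 67.92 dB.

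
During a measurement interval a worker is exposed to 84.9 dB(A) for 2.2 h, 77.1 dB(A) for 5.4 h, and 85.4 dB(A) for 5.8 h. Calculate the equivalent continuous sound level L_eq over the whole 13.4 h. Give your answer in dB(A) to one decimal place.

Weight each interval's intensity by its duration and average over T = 13.4 h:
Σ tᵢ·10^(Lᵢ/10) = 2.2·10^(84.9/10) + 5.4·10^(77.1/10) + 5.8·10^(85.4/10) = 2.968e+09.
L_eq = 10·log₁₀(2.968e+09/13.4) = 83.45 dB(A).

83.5 dB(A)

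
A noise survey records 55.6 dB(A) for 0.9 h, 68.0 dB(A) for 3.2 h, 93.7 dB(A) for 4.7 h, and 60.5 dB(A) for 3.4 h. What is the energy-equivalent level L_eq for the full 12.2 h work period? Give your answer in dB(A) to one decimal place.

L_eq = 10·log₁₀[(1/T)·Σ tᵢ·10^(Lᵢ/10)] with T = 12.2 h.
Σ tᵢ·10^(Lᵢ/10) = 0.9·10^(55.6/10) + 3.2·10^(68.0/10) + 4.7·10^(93.7/10) + 3.4·10^(60.5/10) = 1.104e+10.
L_eq = 10·log₁₀(1.104e+10/12.2) = 89.57 dB(A).

89.6 dB(A)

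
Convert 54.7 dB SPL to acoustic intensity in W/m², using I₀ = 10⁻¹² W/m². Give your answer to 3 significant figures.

2.95e-07 W/m²

I = I₀·10^(L/10) = 10⁻¹² × 10^(54.7/10) = 10^(-6.530).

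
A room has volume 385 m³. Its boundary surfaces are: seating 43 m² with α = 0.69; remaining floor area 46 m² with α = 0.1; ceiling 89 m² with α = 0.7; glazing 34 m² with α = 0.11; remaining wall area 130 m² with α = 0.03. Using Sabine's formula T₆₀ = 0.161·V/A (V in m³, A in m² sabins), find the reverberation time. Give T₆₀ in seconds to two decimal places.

Summing Sᵢαᵢ: 43·0.69 + 46·0.1 + 89·0.7 + 34·0.11 + 130·0.03 = 104.21 m².
T₆₀ = 0.161·V/A = 0.161·385/104.21 = 0.595 s.

0.59 s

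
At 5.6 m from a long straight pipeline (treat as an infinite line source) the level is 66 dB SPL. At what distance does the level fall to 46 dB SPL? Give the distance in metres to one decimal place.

Line-source spreading drops the level by 10·log₁₀(r₂/r₁); inverting, r₂/r₁ = 10^(ΔL/10).
r₂ = 5.6·10^((66−46)/10) = 5.6·10^(20.0/10) = 560.00 m.

560.0 m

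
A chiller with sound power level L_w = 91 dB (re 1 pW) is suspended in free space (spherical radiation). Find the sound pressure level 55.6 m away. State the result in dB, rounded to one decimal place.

45.1 dB

The power spreads over a sphere of area 4π·r², so L_p = L_w − 10·log₁₀(4π·r²).
4π·r² = 3.885e+04 m², 10·log₁₀ of that is 45.894 dB.
L_p = 91 − 45.894 = 45.11 dB.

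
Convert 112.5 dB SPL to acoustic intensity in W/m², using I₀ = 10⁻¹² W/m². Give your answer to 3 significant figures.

0.178 W/m²

I/I₀ = 10^(112.5/10) = 1.778e+11, so I = 1.778e+11 × 10⁻¹² W/m².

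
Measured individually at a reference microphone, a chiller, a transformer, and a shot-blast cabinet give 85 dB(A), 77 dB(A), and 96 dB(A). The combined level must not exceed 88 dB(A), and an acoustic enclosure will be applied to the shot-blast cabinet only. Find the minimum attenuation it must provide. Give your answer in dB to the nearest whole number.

The untreated sources together contribute 10^(85/10) + 10^(77/10) = 3.663e+08, i.e. 85.64 dB(A).
The limit corresponds to 10^(88/10) = 6.310e+08; subtracting the fixed part leaves 2.646e+08 for the shot-blast cabinet, i.e. 84.23 dB(A).
Required insertion loss = 96 − 84.23 = 11.77 dB.

12 dB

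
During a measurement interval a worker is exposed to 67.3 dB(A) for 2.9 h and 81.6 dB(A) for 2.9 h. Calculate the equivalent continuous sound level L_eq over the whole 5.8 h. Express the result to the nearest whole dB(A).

79 dB(A)

L_eq = 10·log₁₀[(1/T)·Σ tᵢ·10^(Lᵢ/10)] with T = 5.8 h.
Σ tᵢ·10^(Lᵢ/10) = 2.9·10^(67.3/10) + 2.9·10^(81.6/10) = 4.348e+08.
L_eq = 10·log₁₀(4.348e+08/5.8) = 78.75 dB(A).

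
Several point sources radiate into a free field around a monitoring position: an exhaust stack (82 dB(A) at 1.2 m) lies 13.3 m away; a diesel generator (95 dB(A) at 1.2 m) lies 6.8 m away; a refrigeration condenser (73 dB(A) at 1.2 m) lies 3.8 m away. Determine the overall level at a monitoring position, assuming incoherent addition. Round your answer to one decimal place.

Propagate each source to the receiver with L = L_ref − 20·log₁₀(r/r_ref), then add intensities.
exhaust stack: 82 − 20·log₁₀(13.3/1.2) = 82 − 20.89 = 61.11 dB(A).
diesel generator: 95 − 20·log₁₀(6.8/1.2) = 95 − 15.07 = 79.93 dB(A).
refrigeration condenser: 73 − 20·log₁₀(3.8/1.2) = 73 − 10.01 = 62.99 dB(A).
Σ 10^(L/10) = 1.018e+08 → L_total = 10·log₁₀(1.018e+08) = 80.08 dB(A).

80.1 dB(A)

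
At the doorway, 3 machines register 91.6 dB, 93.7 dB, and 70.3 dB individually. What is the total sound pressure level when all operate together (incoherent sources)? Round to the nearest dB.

For uncorrelated sources the intensities add, so convert each level to linear form, sum, and take 10·log₁₀ of the total.
Σ 10^(L/10) = 10^(91.6/10) + 10^(93.7/10) + 10^(70.3/10) = 3.800e+09.
L_total = 10·log₁₀(3.800e+09) = 95.80 dB.

96 dB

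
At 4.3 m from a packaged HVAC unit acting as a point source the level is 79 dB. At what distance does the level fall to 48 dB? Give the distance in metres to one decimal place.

152.6 m

The 31.0 dB drop corresponds to a distance ratio of 10^(31.0/20) for a point source.
r₂ = 4.3·10^((79−48)/20) = 4.3·10^(31.0/20) = 152.57 m.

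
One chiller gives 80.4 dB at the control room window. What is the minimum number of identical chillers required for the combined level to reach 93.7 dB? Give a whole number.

22

The shortfall is 93.7 − 80.4 = 13.3 dB, and N units add 10·log₁₀ N, so need 10·log₁₀ N ≥ 13.3.
N ≥ 10^(13.3/10) = 21.380, so N = 22.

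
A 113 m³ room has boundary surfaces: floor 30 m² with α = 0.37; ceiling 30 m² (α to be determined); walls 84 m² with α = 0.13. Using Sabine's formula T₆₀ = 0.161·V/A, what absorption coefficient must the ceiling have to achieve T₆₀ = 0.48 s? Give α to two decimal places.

Required total absorption A = 0.161·113/0.48 = 37.90 m².
Absorption from the other surfaces = 30·0.37 + 84·0.13 = 22.02 m², so the ceiling must supply 15.88 m² over 30 m².
α = 15.88/30 = 0.529.

0.53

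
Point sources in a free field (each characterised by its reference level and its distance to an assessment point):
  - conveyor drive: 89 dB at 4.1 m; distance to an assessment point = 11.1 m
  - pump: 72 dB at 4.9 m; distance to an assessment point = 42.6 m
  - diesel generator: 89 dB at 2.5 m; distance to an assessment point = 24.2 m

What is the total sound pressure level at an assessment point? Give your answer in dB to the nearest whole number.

Propagate each source to the receiver with L = L_ref − 20·log₁₀(r/r_ref), then add intensities.
conveyor drive: 89 − 20·log₁₀(11.1/4.1) = 89 − 8.65 = 80.35 dB.
pump: 72 − 20·log₁₀(42.6/4.9) = 72 − 18.78 = 53.22 dB.
diesel generator: 89 − 20·log₁₀(24.2/2.5) = 89 − 19.72 = 69.28 dB.
Σ 10^(L/10) = 1.171e+08 → L_total = 10·log₁₀(1.171e+08) = 80.68 dB.

81 dB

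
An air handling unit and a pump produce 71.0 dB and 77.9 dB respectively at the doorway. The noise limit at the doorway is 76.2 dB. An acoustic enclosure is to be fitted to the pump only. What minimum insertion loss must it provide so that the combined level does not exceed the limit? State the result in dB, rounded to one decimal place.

Everything except the pump sums to 10^(71.0/10) = 1.259e+07 in linear terms, 71.00 dB.
To meet 76.2 dB overall, the treated pump may contribute at most 10^(76.2/10) − 1.259e+07 = 2.910e+07, i.e. 74.64 dB.
Required insertion loss = 77.9 − 74.64 = 3.26 dB.

3.3 dB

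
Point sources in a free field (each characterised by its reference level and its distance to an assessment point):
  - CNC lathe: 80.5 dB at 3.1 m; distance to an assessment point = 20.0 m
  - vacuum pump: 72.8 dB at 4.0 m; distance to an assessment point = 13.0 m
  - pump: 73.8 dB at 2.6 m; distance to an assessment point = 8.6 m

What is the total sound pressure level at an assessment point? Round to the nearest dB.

Apply inverse-square spreading to bring every level to the receiver, then sum 10^(L/10).
CNC lathe: 80.5 − 20·log₁₀(20.0/3.1) = 80.5 − 16.19 = 64.31 dB.
vacuum pump: 72.8 − 20·log₁₀(13.0/4.0) = 72.8 − 10.24 = 62.56 dB.
pump: 73.8 − 20·log₁₀(8.6/2.6) = 73.8 − 10.39 = 63.41 dB.
Σ 10^(L/10) = 6.692e+06 → L_total = 10·log₁₀(6.692e+06) = 68.26 dB.

68 dB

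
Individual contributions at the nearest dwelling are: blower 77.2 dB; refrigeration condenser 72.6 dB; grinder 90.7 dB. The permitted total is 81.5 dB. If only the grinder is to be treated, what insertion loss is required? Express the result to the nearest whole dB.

Everything except the grinder sums to 10^(77.2/10) + 10^(72.6/10) = 7.068e+07 in linear terms, 78.49 dB.
The limit corresponds to 10^(81.5/10) = 1.413e+08; subtracting the fixed part leaves 7.058e+07 for the grinder, i.e. 78.49 dB.
So the grinder must be reduced from 90.7 to 78.49 dB: IL = 12.21 dB.

12 dB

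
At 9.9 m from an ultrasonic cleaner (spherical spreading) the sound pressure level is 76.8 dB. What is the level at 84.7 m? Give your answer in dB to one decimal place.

58.2 dB

Spherical spreading from a point source gives a 20·log₁₀(r₂/r₁) drop.
L₂ = 76.8 − 20·log₁₀(84.7/9.9) = 76.8 − 18.645 = 58.16 dB.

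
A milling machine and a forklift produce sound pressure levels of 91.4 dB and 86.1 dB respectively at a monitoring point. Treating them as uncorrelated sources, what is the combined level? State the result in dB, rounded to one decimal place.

For uncorrelated sources the intensities add, so convert each level to linear form, sum, and take 10·log₁₀ of the total.
Σ 10^(L/10) = 10^(91.4/10) + 10^(86.1/10) = 1.788e+09.
L_total = 10·log₁₀(1.788e+09) = 92.52 dB.

92.5 dB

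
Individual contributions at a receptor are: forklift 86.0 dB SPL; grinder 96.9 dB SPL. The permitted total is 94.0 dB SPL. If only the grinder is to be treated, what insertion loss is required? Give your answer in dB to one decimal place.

3.6 dB

Fixed contribution from the other source: Σ 10^(L/10) = 10^(86.0/10) = 3.981e+08 (86.00 dB SPL).
The limit corresponds to 10^(94.0/10) = 2.512e+09; subtracting the fixed part leaves 2.114e+09 for the grinder, i.e. 93.25 dB SPL.
So the grinder must be reduced from 96.9 to 93.25 dB SPL: IL = 3.65 dB.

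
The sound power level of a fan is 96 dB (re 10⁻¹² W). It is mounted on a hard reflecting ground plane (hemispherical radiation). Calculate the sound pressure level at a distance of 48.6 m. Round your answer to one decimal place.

L_p = L_w − 10·log₁₀(2π·r²) with r = 48.6 m.
2π·r² = 1.484e+04 m², 10·log₁₀ of that is 41.715 dB.
L_p = 96 − 41.715 = 54.29 dB.

54.3 dB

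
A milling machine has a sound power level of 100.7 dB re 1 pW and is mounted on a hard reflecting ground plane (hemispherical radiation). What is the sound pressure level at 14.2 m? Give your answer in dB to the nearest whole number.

70 dB

The power spreads over a hemisphere of area 2π·r², so L_p = L_w − 10·log₁₀(2π·r²).
2π·r² = 1267 m², 10·log₁₀ of that is 31.028 dB.
L_p = 100.7 − 31.028 = 69.67 dB.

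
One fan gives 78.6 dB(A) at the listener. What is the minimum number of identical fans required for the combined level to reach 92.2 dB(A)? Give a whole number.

23

The shortfall is 92.2 − 78.6 = 13.6 dB, and N units add 10·log₁₀ N, so need 10·log₁₀ N ≥ 13.6.
N ≥ 10^(13.6/10) = 22.909, so N = 23.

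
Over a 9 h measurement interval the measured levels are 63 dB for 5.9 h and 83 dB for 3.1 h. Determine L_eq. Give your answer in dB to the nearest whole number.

78 dB

L_eq = 10·log₁₀[(1/T)·Σ tᵢ·10^(Lᵢ/10)] with T = 9 h.
Σ tᵢ·10^(Lᵢ/10) = 5.9·10^(63/10) + 3.1·10^(83/10) = 6.303e+08.
L_eq = 10·log₁₀(6.303e+08/9) = 78.45 dB.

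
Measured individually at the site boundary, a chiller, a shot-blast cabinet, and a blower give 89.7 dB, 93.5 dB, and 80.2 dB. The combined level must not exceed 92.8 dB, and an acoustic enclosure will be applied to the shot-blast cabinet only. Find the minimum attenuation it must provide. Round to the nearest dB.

4 dB

Fixed contribution from the other sources: Σ 10^(L/10) = 10^(89.7/10) + 10^(80.2/10) = 1.038e+09 (90.16 dB).
The limit corresponds to 10^(92.8/10) = 1.905e+09; subtracting the fixed part leaves 8.675e+08 for the shot-blast cabinet, i.e. 89.38 dB.
Required insertion loss = 93.5 − 89.38 = 4.12 dB.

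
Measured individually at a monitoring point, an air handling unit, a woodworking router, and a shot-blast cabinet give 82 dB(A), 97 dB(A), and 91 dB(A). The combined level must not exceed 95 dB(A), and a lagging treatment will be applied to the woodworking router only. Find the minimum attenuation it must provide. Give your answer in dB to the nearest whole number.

5 dB

The untreated sources together contribute 10^(82/10) + 10^(91/10) = 1.417e+09, i.e. 91.51 dB(A).
To meet 95 dB(A) overall, the treated woodworking router may contribute at most 10^(95/10) − 1.417e+09 = 1.745e+09, i.e. 92.42 dB(A).
So the woodworking router must be reduced from 97 to 92.42 dB(A): IL = 4.58 dB.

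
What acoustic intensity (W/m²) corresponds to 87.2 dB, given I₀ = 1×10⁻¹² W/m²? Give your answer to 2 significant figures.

0.00052 W/m²

I/I₀ = 10^(87.2/10) = 5.248e+08, so I = 5.248e+08 × 10⁻¹² W/m².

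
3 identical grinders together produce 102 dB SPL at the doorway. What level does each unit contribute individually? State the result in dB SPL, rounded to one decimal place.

For N identical incoherent sources L_total = L₁ + 10·log₁₀ N, so L₁ = 102 − 10·log₁₀(3) = 102 − 4.771.

97.2 dB SPL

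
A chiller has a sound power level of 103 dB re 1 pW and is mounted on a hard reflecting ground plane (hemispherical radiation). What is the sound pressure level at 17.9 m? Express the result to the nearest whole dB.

The power spreads over a hemisphere of area 2π·r², so L_p = L_w − 10·log₁₀(2π·r²).
2π·r² = 2013 m², 10·log₁₀ of that is 33.039 dB.
L_p = 103 − 33.039 = 69.96 dB.

70 dB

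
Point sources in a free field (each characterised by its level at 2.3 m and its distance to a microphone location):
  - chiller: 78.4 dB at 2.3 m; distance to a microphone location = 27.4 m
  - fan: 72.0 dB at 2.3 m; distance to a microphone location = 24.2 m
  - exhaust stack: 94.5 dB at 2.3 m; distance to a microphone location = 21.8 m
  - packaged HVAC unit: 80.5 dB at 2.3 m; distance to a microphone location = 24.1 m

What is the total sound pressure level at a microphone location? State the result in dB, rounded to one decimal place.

First find each source's level at the receiver (point-source: −20·log₁₀(r/r_ref)), then combine on an intensity basis.
chiller: 78.4 − 20·log₁₀(27.4/2.3) = 78.4 − 21.52 = 56.88 dB.
fan: 72.0 − 20·log₁₀(24.2/2.3) = 72.0 − 20.44 = 51.56 dB.
exhaust stack: 94.5 − 20·log₁₀(21.8/2.3) = 94.5 − 19.53 = 74.97 dB.
packaged HVAC unit: 80.5 − 20·log₁₀(24.1/2.3) = 80.5 − 20.41 = 60.09 dB.
Σ 10^(L/10) = 3.302e+07 → L_total = 10·log₁₀(3.302e+07) = 75.19 dB.

75.2 dB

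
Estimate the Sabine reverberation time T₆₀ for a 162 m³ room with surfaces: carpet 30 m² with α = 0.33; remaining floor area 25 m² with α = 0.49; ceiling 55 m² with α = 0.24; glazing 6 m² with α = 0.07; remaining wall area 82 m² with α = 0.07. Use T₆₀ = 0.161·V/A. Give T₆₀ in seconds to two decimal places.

A = Σ Sᵢαᵢ = 30·0.33 + 25·0.49 + 55·0.24 + 6·0.07 + 82·0.07 = 41.51 m².
T₆₀ = 0.161·V/A = 0.161·162/41.51 = 0.628 s.

0.63 s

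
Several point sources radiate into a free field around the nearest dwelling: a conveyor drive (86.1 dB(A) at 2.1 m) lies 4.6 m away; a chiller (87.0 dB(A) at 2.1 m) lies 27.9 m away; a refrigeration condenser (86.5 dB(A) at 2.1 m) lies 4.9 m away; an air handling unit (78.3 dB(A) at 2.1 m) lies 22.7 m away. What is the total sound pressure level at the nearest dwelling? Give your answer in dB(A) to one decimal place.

Propagate each source to the receiver with L = L_ref − 20·log₁₀(r/r_ref), then add intensities.
conveyor drive: 86.1 − 20·log₁₀(4.6/2.1) = 86.1 − 6.81 = 79.29 dB(A).
chiller: 87.0 − 20·log₁₀(27.9/2.1) = 87.0 − 22.47 = 64.53 dB(A).
refrigeration condenser: 86.5 − 20·log₁₀(4.9/2.1) = 86.5 − 7.36 = 79.14 dB(A).
air handling unit: 78.3 − 20·log₁₀(22.7/2.1) = 78.3 − 20.68 = 57.62 dB(A).
Σ 10^(L/10) = 1.704e+08 → L_total = 10·log₁₀(1.704e+08) = 82.31 dB(A).

82.3 dB(A)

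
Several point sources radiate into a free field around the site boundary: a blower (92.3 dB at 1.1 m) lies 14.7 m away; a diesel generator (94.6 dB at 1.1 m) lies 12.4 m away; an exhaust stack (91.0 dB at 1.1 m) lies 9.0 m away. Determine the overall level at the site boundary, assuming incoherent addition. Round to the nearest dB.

77 dB

First find each source's level at the receiver (point-source: −20·log₁₀(r/r_ref)), then combine on an intensity basis.
blower: 92.3 − 20·log₁₀(14.7/1.1) = 92.3 − 22.52 = 69.78 dB.
diesel generator: 94.6 − 20·log₁₀(12.4/1.1) = 94.6 − 21.04 = 73.56 dB.
exhaust stack: 91.0 − 20·log₁₀(9.0/1.1) = 91.0 − 18.26 = 72.74 dB.
Σ 10^(L/10) = 5.101e+07 → L_total = 10·log₁₀(5.101e+07) = 77.08 dB.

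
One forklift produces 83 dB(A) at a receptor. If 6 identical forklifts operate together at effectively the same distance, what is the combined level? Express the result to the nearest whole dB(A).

N identical incoherent sources raise the level by 10·log₁₀ N.
L_total = 83 + 10·log₁₀(6) = 83 + 7.782 = 90.78 dB(A).

91 dB(A)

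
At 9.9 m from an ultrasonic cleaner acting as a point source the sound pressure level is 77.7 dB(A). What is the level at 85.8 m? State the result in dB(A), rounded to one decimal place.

Point-source attenuation: ΔL = 20·log₁₀(r₂/r₁) = 20·log₁₀(85.8/9.9) = 18.757 dB.
L₂ = 77.7 − 20·log₁₀(85.8/9.9) = 77.7 − 18.757 = 58.94 dB(A).

58.9 dB(A)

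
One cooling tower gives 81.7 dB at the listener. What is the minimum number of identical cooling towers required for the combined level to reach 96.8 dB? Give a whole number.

33

N identical sources give L₁ + 10·log₁₀ N, so require 10·log₁₀ N ≥ 96.8 − 81.7 = 15.1 dB.
N ≥ 10^(15.1/10) = 32.359, so N = 33.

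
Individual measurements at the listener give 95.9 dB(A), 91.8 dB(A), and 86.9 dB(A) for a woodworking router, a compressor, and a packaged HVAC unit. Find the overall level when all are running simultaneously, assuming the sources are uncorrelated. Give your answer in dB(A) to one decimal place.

97.7 dB(A)

Incoherent sources combine by intensity addition: L_total = 10·log₁₀(Σ 10^(L_i/10)).
Σ 10^(L/10) = 10^(95.9/10) + 10^(91.8/10) + 10^(86.9/10) = 5.894e+09.
L_total = 10·log₁₀(5.894e+09) = 97.70 dB(A).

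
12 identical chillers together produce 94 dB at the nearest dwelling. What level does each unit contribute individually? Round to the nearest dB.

For N identical incoherent sources L_total = L₁ + 10·log₁₀ N, so L₁ = 94 − 10·log₁₀(12) = 94 − 10.792.

83 dB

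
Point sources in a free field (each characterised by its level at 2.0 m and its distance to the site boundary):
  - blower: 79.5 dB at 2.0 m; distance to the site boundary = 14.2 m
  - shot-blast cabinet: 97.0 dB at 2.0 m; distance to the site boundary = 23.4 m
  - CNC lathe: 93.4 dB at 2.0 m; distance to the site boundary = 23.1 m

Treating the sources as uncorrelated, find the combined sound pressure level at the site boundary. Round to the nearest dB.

77 dB

Apply inverse-square spreading to bring every level to the receiver, then sum 10^(L/10).
blower: 79.5 − 20·log₁₀(14.2/2.0) = 79.5 − 17.03 = 62.47 dB.
shot-blast cabinet: 97.0 − 20·log₁₀(23.4/2.0) = 97.0 − 21.36 = 75.64 dB.
CNC lathe: 93.4 − 20·log₁₀(23.1/2.0) = 93.4 − 21.25 = 72.15 dB.
Σ 10^(L/10) = 5.478e+07 → L_total = 10·log₁₀(5.478e+07) = 77.39 dB.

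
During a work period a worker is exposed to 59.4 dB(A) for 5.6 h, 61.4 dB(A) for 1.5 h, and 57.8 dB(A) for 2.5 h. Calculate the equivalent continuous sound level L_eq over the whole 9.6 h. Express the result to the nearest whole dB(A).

The energy average is taken in the linear domain: L_eq = 10·log₁₀[(Σ tᵢ·10^(Lᵢ/10))/T], T = 9.6 h.
Σ tᵢ·10^(Lᵢ/10) = 5.6·10^(59.4/10) + 1.5·10^(61.4/10) + 2.5·10^(57.8/10) = 8.454e+06.
L_eq = 10·log₁₀(8.454e+06/9.6) = 59.45 dB(A).

59 dB(A)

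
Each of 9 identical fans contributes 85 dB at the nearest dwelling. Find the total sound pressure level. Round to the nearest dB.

95 dB

With 9 equal, uncorrelated contributions the intensity is 9× that of one unit, giving a rise of 10·log₁₀ 9.
L_total = 85 + 10·log₁₀(9) = 85 + 9.542 = 94.54 dB.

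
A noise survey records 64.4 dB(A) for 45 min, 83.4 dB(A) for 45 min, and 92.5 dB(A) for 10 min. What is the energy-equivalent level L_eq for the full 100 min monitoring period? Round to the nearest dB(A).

Weight each interval's intensity by its duration and average over T = 100 min:
Σ tᵢ·10^(Lᵢ/10) = 45·10^(64.4/10) + 45·10^(83.4/10) + 10·10^(92.5/10) = 2.775e+10.
L_eq = 10·log₁₀(2.775e+10/100) = 84.43 dB(A).

84 dB(A)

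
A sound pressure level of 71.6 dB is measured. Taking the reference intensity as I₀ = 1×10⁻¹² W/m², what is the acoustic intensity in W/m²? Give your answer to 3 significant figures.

1.45e-05 W/m²

I = I₀·10^(L/10) = 10⁻¹² × 10^(71.6/10) = 10^(-4.840).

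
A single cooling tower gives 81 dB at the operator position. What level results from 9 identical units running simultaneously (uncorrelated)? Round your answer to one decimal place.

L_total = L₁ + 10·log₁₀ N for N identical incoherent sources.
L_total = 81 + 10·log₁₀(9) = 81 + 9.542 = 90.54 dB.

90.5 dB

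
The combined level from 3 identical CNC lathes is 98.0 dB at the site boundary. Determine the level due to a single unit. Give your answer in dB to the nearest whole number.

93 dB

3 equal contributions raise the level by 10·log₁₀ 3 = 4.771 dB, so each unit alone gives 98.0 − 4.771.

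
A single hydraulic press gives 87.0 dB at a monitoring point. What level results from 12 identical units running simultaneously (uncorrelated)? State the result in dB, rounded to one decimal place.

With 12 equal, uncorrelated contributions the intensity is 12× that of one unit, giving a rise of 10·log₁₀ 12.
L_total = 87.0 + 10·log₁₀(12) = 87.0 + 10.792 = 97.79 dB.

97.8 dB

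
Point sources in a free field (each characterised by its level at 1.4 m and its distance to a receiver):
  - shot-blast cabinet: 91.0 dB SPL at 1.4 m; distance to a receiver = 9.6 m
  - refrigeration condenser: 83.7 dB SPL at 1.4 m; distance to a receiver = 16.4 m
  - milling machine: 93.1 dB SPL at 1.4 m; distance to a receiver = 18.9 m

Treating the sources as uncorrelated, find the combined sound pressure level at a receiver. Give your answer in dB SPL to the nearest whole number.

76 dB SPL

Propagate each source to the receiver with L = L_ref − 20·log₁₀(r/r_ref), then add intensities.
shot-blast cabinet: 91.0 − 20·log₁₀(9.6/1.4) = 91.0 − 16.72 = 74.28 dB SPL.
refrigeration condenser: 83.7 − 20·log₁₀(16.4/1.4) = 83.7 − 21.37 = 62.33 dB SPL.
milling machine: 93.1 − 20·log₁₀(18.9/1.4) = 93.1 − 22.61 = 70.49 dB SPL.
Σ 10^(L/10) = 3.969e+07 → L_total = 10·log₁₀(3.969e+07) = 75.99 dB SPL.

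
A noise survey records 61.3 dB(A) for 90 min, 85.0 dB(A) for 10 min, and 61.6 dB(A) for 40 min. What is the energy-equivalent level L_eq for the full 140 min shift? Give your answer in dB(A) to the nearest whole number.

74 dB(A)

The energy average is taken in the linear domain: L_eq = 10·log₁₀[(Σ tᵢ·10^(Lᵢ/10))/T], T = 140 min.
Σ tᵢ·10^(Lᵢ/10) = 90·10^(61.3/10) + 10·10^(85.0/10) + 40·10^(61.6/10) = 3.342e+09.
L_eq = 10·log₁₀(3.342e+09/140) = 73.78 dB(A).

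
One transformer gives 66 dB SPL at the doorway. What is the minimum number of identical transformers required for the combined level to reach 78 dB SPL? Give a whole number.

N identical sources give L₁ + 10·log₁₀ N, so require 10·log₁₀ N ≥ 78 − 66 = 12.0 dB.
N ≥ 10^(12.0/10) = 15.849, so N = 16.

16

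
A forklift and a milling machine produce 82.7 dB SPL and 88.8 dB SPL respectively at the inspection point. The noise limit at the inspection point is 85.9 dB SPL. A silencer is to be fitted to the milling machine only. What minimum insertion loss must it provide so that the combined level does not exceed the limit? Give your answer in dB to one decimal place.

5.7 dB

Everything except the milling machine sums to 10^(82.7/10) = 1.862e+08 in linear terms, 82.70 dB SPL.
The limit corresponds to 10^(85.9/10) = 3.890e+08; subtracting the fixed part leaves 2.028e+08 for the milling machine, i.e. 83.07 dB SPL.
Required insertion loss = 88.8 − 83.07 = 5.73 dB.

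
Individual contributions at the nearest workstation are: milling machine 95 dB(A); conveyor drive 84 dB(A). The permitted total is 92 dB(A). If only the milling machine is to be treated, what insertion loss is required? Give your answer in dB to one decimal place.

Fixed contribution from the other source: Σ 10^(L/10) = 10^(84/10) = 2.512e+08 (84.00 dB(A)).
To meet 92 dB(A) overall, the treated milling machine may contribute at most 10^(92/10) − 2.512e+08 = 1.334e+09, i.e. 91.25 dB(A).
Required insertion loss = 95 − 91.25 = 3.75 dB.

3.7 dB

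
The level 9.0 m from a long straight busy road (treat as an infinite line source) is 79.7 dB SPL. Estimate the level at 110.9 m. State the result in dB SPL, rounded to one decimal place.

Cylindrical spreading from a line source gives a 10·log₁₀(r₂/r₁) drop.
L₂ = 79.7 − 10·log₁₀(110.9/9.0) = 79.7 − 10.907 = 68.79 dB SPL.

68.8 dB SPL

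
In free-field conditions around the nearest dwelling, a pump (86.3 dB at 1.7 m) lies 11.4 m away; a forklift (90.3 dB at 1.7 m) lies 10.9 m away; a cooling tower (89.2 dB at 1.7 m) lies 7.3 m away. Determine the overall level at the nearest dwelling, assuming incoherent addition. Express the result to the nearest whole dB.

79 dB

Propagate each source to the receiver with L = L_ref − 20·log₁₀(r/r_ref), then add intensities.
pump: 86.3 − 20·log₁₀(11.4/1.7) = 86.3 − 16.53 = 69.77 dB.
forklift: 90.3 − 20·log₁₀(10.9/1.7) = 90.3 − 16.14 = 74.16 dB.
cooling tower: 89.2 − 20·log₁₀(7.3/1.7) = 89.2 − 12.66 = 76.54 dB.
Σ 10^(L/10) = 8.066e+07 → L_total = 10·log₁₀(8.066e+07) = 79.07 dB.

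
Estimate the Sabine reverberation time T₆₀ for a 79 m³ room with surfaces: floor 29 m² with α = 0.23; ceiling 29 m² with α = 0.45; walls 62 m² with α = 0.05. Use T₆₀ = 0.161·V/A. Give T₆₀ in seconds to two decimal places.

0.56 s

Summing Sᵢαᵢ: 29·0.23 + 29·0.45 + 62·0.05 = 22.82 m².
T₆₀ = 0.161 × 79 / 22.82 = 0.557 s.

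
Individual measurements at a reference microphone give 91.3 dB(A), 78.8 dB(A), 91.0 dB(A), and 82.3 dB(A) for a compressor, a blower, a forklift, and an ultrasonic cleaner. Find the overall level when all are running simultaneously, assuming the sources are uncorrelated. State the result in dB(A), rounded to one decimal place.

Incoherent sources combine by intensity addition: L_total = 10·log₁₀(Σ 10^(L_i/10)).
Σ 10^(L/10) = 10^(91.3/10) + 10^(78.8/10) + 10^(91.0/10) + 10^(82.3/10) = 2.854e+09.
L_total = 10·log₁₀(2.854e+09) = 94.55 dB(A).

94.6 dB(A)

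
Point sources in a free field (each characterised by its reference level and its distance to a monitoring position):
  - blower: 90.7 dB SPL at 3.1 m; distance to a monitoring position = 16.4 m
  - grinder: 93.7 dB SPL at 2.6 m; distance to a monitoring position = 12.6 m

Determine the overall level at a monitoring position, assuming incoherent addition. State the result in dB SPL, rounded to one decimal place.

First find each source's level at the receiver (point-source: −20·log₁₀(r/r_ref)), then combine on an intensity basis.
blower: 90.7 − 20·log₁₀(16.4/3.1) = 90.7 − 14.47 = 76.23 dB SPL.
grinder: 93.7 − 20·log₁₀(12.6/2.6) = 93.7 − 13.71 = 79.99 dB SPL.
Σ 10^(L/10) = 1.418e+08 → L_total = 10·log₁₀(1.418e+08) = 81.52 dB SPL.

81.5 dB SPL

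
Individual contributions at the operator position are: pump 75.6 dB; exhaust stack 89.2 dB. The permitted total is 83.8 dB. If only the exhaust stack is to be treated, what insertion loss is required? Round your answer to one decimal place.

The untreated sources together contribute 10^(75.6/10) = 3.631e+07, i.e. 75.60 dB.
To meet 83.8 dB overall, the treated exhaust stack may contribute at most 10^(83.8/10) − 3.631e+07 = 2.036e+08, i.e. 83.09 dB.
So the exhaust stack must be reduced from 89.2 to 83.09 dB: IL = 6.11 dB.

6.1 dB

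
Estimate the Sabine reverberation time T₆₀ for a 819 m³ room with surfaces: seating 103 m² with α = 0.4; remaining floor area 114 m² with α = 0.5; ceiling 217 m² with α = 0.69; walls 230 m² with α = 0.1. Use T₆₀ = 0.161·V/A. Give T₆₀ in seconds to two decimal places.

Total absorption A = 103·0.4 + 114·0.5 + 217·0.69 + 230·0.1 = 270.93 m² sabins.
T₆₀ = 0.161 × 819 / 270.93 = 0.487 s.

0.49 s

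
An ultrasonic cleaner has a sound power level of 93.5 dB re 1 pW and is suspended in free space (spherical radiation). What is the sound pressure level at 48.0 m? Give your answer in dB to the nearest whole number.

49 dB

The power spreads over a sphere of area 4π·r², so L_p = L_w − 10·log₁₀(4π·r²).
4π·r² = 2.895e+04 m², 10·log₁₀ of that is 44.617 dB.
L_p = 93.5 − 44.617 = 48.88 dB.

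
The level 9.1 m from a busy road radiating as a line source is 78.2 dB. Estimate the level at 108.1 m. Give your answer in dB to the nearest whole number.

Cylindrical spreading from a line source gives a 10·log₁₀(r₂/r₁) drop.
L₂ = 78.2 − 10·log₁₀(108.1/9.1) = 78.2 − 10.748 = 67.45 dB.

67 dB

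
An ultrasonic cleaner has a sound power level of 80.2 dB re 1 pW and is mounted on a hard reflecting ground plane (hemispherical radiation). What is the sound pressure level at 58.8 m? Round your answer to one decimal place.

Free-field hemispherical radiation: L_p = L_w − 10·log₁₀(2π·r²), r = 58.8 m.
2π·r² = 2.172e+04 m², 10·log₁₀ of that is 43.369 dB.
L_p = 80.2 − 43.369 = 36.83 dB.

36.8 dB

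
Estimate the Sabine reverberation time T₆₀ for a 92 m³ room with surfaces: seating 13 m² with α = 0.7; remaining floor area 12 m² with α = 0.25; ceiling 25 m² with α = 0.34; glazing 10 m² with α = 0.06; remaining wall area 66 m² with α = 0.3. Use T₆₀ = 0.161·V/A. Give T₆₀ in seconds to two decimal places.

Summing Sᵢαᵢ: 13·0.7 + 12·0.25 + 25·0.34 + 10·0.06 + 66·0.3 = 41.00 m².
T₆₀ = 0.161·V/A = 0.161·92/41.00 = 0.361 s.

0.36 s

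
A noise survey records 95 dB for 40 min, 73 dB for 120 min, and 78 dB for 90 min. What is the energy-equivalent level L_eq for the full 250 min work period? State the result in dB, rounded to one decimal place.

The energy average is taken in the linear domain: L_eq = 10·log₁₀[(Σ tᵢ·10^(Lᵢ/10))/T], T = 250 min.
Σ tᵢ·10^(Lᵢ/10) = 40·10^(95/10) + 120·10^(73/10) + 90·10^(78/10) = 1.346e+11.
L_eq = 10·log₁₀(1.346e+11/250) = 87.31 dB.

87.3 dB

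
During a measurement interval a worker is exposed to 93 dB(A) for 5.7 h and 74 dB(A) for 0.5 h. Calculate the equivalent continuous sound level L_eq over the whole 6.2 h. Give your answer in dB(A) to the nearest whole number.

93 dB(A)

L_eq = 10·log₁₀[(1/T)·Σ tᵢ·10^(Lᵢ/10)] with T = 6.2 h.
Σ tᵢ·10^(Lᵢ/10) = 5.7·10^(93/10) + 0.5·10^(74/10) = 1.139e+10.
L_eq = 10·log₁₀(1.139e+10/6.2) = 92.64 dB(A).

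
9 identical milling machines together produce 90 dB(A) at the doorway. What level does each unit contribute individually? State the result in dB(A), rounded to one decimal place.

80.5 dB(A)

Dividing the total intensity by 9 lowers the level by 10·log₁₀ 9 = 9.542 dB: L₁ = 90 − 9.542.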